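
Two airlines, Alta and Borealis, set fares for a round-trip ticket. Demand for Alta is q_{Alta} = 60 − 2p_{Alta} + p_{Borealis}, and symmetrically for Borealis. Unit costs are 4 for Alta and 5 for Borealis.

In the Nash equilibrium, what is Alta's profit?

706.88

Alta's profit: π = (p_{Alta} − 4)(60 − 2p_{Alta} + p_{Borealis}).
∂π/∂p_{Alta} = 68 − 4p_{Alta} + p_{Borealis} = 0 ⇒ p_{Alta} = 17 + 0.25p_{Borealis}.
Similarly p_{Borealis} = 17.5 + 0.25p_{Alta}.
Plugging p_{Borealis} into Alta's best response: p_{Alta} = 17 + 0.25(17.5 + 0.25p_{Alta}) ⇒ 0.9375p_{Alta} = 21.375, so p_{Alta} = 22.8.
Then p_{Borealis} = 17.5 + 0.25·22.8 = 23.2.
q_{Alta} = 60 − 2·22.8 + 23.2 = 37.6.
Profit = (22.8 − 4)·37.6 = 706.88.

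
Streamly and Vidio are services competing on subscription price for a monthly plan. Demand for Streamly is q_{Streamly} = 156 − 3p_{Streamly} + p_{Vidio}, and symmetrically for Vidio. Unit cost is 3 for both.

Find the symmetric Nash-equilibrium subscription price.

33

Streamly's profit: π = (p_{Streamly} − 3)(156 − 3p_{Streamly} + p_{Vidio}).
∂π/∂p_{Streamly} = 165 − 6p_{Streamly} + p_{Vidio} = 0 ⇒ p_{Streamly} = 27.5 + (1/6)p_{Vidio}.
Setting p_{Streamly} = p_{Vidio} in the reaction function: p_{Streamly} = 27.5 + (1/6)p_{Streamly}, so p_{Streamly} = 27.5 / (5/6) = 33.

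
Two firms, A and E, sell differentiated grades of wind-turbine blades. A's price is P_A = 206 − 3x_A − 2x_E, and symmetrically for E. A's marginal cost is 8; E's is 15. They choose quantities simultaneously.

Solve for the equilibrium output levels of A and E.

25.1875, 23.4375

Firm A's profit: π = x_A(206 − 3x_A − 2x_E) − 8x_A.
∂π/∂x_A = 198 − 6x_A − 2x_E = 0 ⇒ x_A = 33 − (1/3)x_E.
Similarly x_E = 191/6 − (1/3)x_A.
Solving the two reaction functions simultaneously: (1 − (−1/3)(−1/3))x_A = 33 − (1/3)·(191/6), so (8/9)x_A = 403/18 and x_A = 25.1875.
Then x_E = 191/6 − (1/3)·25.1875 = 23.4375.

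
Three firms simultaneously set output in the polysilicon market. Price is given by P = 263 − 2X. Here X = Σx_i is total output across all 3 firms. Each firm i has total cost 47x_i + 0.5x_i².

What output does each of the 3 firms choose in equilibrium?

A representative firm's profit is π_i = x_i(263 − 2X) − 47x_i − 0.5x_i², with X = x_i + Σ_{j≠i} x_j.
First-order condition: 216 − 5x_i − 2Σ_{j≠i} x_j = 0.
In a symmetric equilibrium every firm chooses the same x, so Σ_{j≠i} x_j = 2x. The condition becomes 216 − 9x = 0, giving x = 216/9 = 24.

24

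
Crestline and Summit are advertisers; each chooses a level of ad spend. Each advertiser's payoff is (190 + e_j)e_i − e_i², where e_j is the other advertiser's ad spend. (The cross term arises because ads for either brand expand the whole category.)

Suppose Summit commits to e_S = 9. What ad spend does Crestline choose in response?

Crestline's payoff is (190 + e_S)e_C − e_C².
∂π/∂e_C = 190 + e_S − 2e_C = 0, so e_C = 95 + 0.5e_S.
At e_S = 9: e_C = 95 + 0.5·9 = 99.5.

99.5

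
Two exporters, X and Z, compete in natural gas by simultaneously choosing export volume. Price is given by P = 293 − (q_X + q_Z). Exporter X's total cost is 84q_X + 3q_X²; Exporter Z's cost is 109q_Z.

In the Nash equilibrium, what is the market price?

Exporter X's profit: π = q_X(293 − (q_X + q_Z)) − 84q_X − 3q_X².
∂π/∂q_X = 209 − 8q_X − q_Z = 0, so q_X = 26.125 − 0.125q_Z.
For Z: ∂π/∂q_Z = 184 − 2q_Z − q_X = 0 ⇒ q_Z = 92 − 0.5q_X.
Solving the two reaction functions simultaneously: (1 − (−0.125)(−0.5))q_X = 26.125 − 0.125·92, so 0.9375q_X = 14.625 and q_X = 15.6.
Then q_Z = 92 − 0.5·15.6 = 84.2.
Equilibrium price: P = 293 − 99.8 = 193.2.

193.2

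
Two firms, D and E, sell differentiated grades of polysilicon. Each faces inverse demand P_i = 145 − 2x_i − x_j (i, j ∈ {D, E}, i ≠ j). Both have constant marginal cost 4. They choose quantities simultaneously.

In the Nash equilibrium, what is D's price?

Firm D's profit: π = x_D(145 − 2x_D − x_E) − 4x_D.
∂π/∂x_D = 141 − 4x_D − x_E = 0 ⇒ x_D = 35.25 − 0.25x_E.
The game is symmetric, so in equilibrium x_E = x_D: the reaction function gives 1.25x_D = 35.25, hence x_D = 28.2.
P_D = 145 − 2·28.2 − 28.2 = 60.4.

60.4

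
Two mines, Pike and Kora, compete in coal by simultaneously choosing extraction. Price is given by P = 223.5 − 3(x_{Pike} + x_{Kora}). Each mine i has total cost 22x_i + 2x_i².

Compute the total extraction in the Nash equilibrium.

Mine Pike's profit: π = x_{Pike}(223.5 − 3(x_{Pike} + x_{Kora})) − 22x_{Pike} − 2x_{Pike}².
∂π/∂x_{Pike} = 201.5 − 10x_{Pike} − 3x_{Kora} = 0, so x_{Pike} = 20.15 − 0.3x_{Kora}.
Setting x_{Pike} = x_{Kora} in the reaction function: x_{Pike} = 20.15 − 0.3x_{Pike}, so x_{Pike} = 20.15 / 1.3 = 15.5.
Total extraction: 15.5 + 15.5 = 31.

31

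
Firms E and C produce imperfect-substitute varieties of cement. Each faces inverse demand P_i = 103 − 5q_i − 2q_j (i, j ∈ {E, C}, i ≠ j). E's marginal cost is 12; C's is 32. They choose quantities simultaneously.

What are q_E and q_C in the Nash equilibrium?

8, 5.5

Firm E's profit: π = q_E(103 − 5q_E − 2q_C) − 12q_E.
∂π/∂q_E = 91 − 10q_E − 2q_C = 0 ⇒ q_E = 9.1 − 0.2q_C.
Similarly q_C = 7.1 − 0.2q_E.
Solving the two reaction functions simultaneously: (1 − (−0.2)(−0.2))q_E = 9.1 − 0.2·7.1, so 0.96q_E = 7.68 and q_E = 8.
Then q_C = 7.1 − 0.2·8 = 5.5.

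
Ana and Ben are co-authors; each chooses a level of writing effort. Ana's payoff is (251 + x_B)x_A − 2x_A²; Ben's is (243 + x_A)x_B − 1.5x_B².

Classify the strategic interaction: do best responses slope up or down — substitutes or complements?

strategic complements

Expanding Ana's payoff: 251x_A + x_Bx_A − 2x_A².
∂π/∂x_A = 251 + x_B − 4x_A = 0, so x_A = 62.75 + 0.25x_B.
The best-response slope dx_A/dx_B = 0.25 > 0: the reaction function is upward-sloping, so the choices are strategic complements.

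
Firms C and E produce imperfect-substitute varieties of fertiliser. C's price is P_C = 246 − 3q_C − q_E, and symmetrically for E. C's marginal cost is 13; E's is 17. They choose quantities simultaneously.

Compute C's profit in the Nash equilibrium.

Firm C's profit: π = q_C(246 − 3q_C − q_E) − 13q_C.
∂π/∂q_C = 233 − 6q_C − q_E = 0 ⇒ q_C = 233/6 − (1/6)q_E.
Similarly q_E = 229/6 − (1/6)q_C.
Substituting the second reaction function into the first: q_C = 233/6 − (1/6)(229/6 − (1/6)q_C), which gives (35/36)q_C = 1169/36 ⇒ q_C = 33.4.
Then q_E = 229/6 − (1/6)·33.4 = 32.6.
P_C = 246 − 3·33.4 − 32.6 = 113.2.
Profit = (113.2 − 13)·33.4 = 3346.68.

3346.68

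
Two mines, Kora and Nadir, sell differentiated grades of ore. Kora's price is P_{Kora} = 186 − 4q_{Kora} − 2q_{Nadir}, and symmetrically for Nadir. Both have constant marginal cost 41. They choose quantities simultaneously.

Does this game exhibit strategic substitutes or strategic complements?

strategic substitutes

Mine Kora's profit: π = q_{Kora}(186 − 4q_{Kora} − 2q_{Nadir}) − 41q_{Kora}.
∂π/∂q_{Kora} = 145 − 8q_{Kora} − 2q_{Nadir} = 0 ⇒ q_{Kora} = 18.125 − 0.25q_{Nadir}.
The best-response slope dq_{Kora}/dq_{Nadir} = −0.25 < 0: the reaction function is downward-sloping, so the choices are strategic substitutes.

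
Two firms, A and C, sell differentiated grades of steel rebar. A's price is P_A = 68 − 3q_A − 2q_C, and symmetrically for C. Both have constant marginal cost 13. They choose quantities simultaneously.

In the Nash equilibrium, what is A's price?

33.625

Firm A's profit: π = q_A(68 − 3q_A − 2q_C) − 13q_A.
∂π/∂q_A = 55 − 6q_A − 2q_C = 0 ⇒ q_A = 55/6 − (1/3)q_C.
By symmetry q_C = q_A; substituting into the reaction function, (4/3)q_A = 55/6 and q_A = 6.875.
P_A = 68 − 3·6.875 − 2·6.875 = 33.625.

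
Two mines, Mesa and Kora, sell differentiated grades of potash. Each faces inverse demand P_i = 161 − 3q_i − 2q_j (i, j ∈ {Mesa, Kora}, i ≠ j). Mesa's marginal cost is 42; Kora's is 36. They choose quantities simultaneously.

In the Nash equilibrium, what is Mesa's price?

85.5

Mine Mesa's profit: π = q_{Mesa}(161 − 3q_{Mesa} − 2q_{Kora}) − 42q_{Mesa}.
∂π/∂q_{Mesa} = 119 − 6q_{Mesa} − 2q_{Kora} = 0 ⇒ q_{Mesa} = 119/6 − (1/3)q_{Kora}.
Similarly q_{Kora} = 125/6 − (1/3)q_{Mesa}.
Solving the two reaction functions simultaneously: (1 − (−1/3)(−1/3))q_{Mesa} = 119/6 − (1/3)·(125/6), so (8/9)q_{Mesa} = 116/9 and q_{Mesa} = 14.5.
Then q_{Kora} = 125/6 − (1/3)·14.5 = 16.
P_{Mesa} = 161 − 3·14.5 − 2·16 = 85.5.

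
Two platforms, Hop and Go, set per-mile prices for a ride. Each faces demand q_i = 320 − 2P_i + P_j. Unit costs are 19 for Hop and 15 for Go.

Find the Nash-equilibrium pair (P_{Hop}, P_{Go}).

118.8, 117.2

Hop's profit: π = (P_{Hop} − 19)(320 − 2P_{Hop} + P_{Go}).
∂π/∂P_{Hop} = 358 − 4P_{Hop} + P_{Go} = 0 ⇒ P_{Hop} = 89.5 + 0.25P_{Go}.
Similarly P_{Go} = 87.5 + 0.25P_{Hop}.
Solving the two reaction functions simultaneously: (1 − (0.25)(0.25))P_{Hop} = 89.5 + 0.25·87.5, so 0.9375P_{Hop} = 111.375 and P_{Hop} = 118.8.
Then P_{Go} = 87.5 + 0.25·118.8 = 117.2.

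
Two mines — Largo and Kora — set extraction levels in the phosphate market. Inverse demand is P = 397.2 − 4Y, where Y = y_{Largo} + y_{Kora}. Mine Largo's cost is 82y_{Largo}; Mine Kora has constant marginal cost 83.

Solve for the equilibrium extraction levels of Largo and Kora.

26.35, 26.1

Mine Largo's profit: π = y_{Largo}(397.2 − 4(y_{Largo} + y_{Kora})) − 82y_{Largo}.
∂π/∂y_{Largo} = 315.2 − 8y_{Largo} − 4y_{Kora} = 0, so y_{Largo} = 39.4 − 0.5y_{Kora}.
By the same steps for Kora: y_{Kora} = 39.275 − 0.5y_{Largo}.
Solving the two reaction functions simultaneously: (1 − (−0.5)(−0.5))y_{Largo} = 39.4 − 0.5·39.275, so 0.75y_{Largo} = 19.7625 and y_{Largo} = 26.35.
Then y_{Kora} = 39.275 − 0.5·26.35 = 26.1.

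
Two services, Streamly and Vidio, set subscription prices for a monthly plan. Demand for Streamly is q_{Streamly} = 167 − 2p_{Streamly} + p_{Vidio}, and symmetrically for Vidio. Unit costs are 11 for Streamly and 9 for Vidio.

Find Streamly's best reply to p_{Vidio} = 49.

Streamly's profit: π = (p_{Streamly} − 11)(167 − 2p_{Streamly} + p_{Vidio}).
∂π/∂p_{Streamly} = 189 − 4p_{Streamly} + p_{Vidio} = 0 ⇒ p_{Streamly} = 47.25 + 0.25p_{Vidio}.
At p_{Vidio} = 49: p_{Streamly} = 47.25 + 0.25·49 = 59.5.

59.5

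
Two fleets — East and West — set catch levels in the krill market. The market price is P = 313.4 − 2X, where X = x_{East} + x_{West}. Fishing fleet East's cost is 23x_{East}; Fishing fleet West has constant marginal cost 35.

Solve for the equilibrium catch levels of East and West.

Fishing fleet East's profit: π = x_{East}(313.4 − 2(x_{East} + x_{West})) − 23x_{East}.
∂π/∂x_{East} = 290.4 − 4x_{East} − 2x_{West} = 0, so x_{East} = 72.6 − 0.5x_{West}.
By the same steps for West: x_{West} = 69.6 − 0.5x_{East}.
Substituting the second reaction function into the first: x_{East} = 72.6 − 0.5(69.6 − 0.5x_{East}), which gives 0.75x_{East} = 37.8 ⇒ x_{East} = 50.4.
Then x_{West} = 69.6 − 0.5·50.4 = 44.4.

50.4, 44.4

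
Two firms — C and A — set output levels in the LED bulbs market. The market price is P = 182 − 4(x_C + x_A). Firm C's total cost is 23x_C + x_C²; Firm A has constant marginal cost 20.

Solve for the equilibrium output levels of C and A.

Firm C's profit: π = x_C(182 − 4(x_C + x_A)) − 23x_C − x_C².
∂π/∂x_C = 159 − 10x_C − 4x_A = 0, so x_C = 15.9 − 0.4x_A.
For A: ∂π/∂x_A = 162 − 8x_A − 4x_C = 0 ⇒ x_A = 20.25 − 0.5x_C.
Plugging x_A into C's best response: x_C = 15.9 − 0.4(20.25 − 0.5x_C) ⇒ 0.8x_C = 7.8, so x_C = 9.75.
Then x_A = 20.25 − 0.5·9.75 = 15.375.

9.75, 15.375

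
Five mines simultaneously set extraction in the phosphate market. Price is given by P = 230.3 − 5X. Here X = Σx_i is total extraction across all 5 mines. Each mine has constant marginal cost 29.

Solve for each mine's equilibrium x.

6.71

A representative mine's profit is π_i = x_i(230.3 − 5X) − 29x_i, with X = x_i + Σ_{j≠i} x_j.
First-order condition: 201.3 − 10x_i − 5Σ_{j≠i} x_j = 0.
Imposing symmetry (x_j = x for all j) turns Σ_{j≠i} x_j into 4x, so 201.3 = 30x and x = 6.71.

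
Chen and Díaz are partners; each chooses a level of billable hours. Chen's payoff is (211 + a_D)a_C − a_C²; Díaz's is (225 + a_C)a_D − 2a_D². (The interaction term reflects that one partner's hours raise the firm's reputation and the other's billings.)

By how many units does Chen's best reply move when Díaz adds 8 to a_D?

4

Expanding Chen's payoff: 211a_C + a_Da_C − a_C².
∂π/∂a_C = 211 + a_D − 2a_C = 0, so a_C = 105.5 + 0.5a_D.
The reaction-function slope is 0.5, so an 8-unit rise in a_D moves a_C by 0.5 × 8 = 4. Chen's best response rises — the actions are strategic complements.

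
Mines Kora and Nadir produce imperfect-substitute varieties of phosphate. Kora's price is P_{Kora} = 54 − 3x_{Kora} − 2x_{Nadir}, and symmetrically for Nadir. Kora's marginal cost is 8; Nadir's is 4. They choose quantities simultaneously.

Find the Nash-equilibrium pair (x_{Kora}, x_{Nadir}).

5.5, 6.5

Mine Kora's profit: π = x_{Kora}(54 − 3x_{Kora} − 2x_{Nadir}) − 8x_{Kora}.
∂π/∂x_{Kora} = 46 − 6x_{Kora} − 2x_{Nadir} = 0 ⇒ x_{Kora} = 23/3 − (1/3)x_{Nadir}.
Similarly x_{Nadir} = 25/3 − (1/3)x_{Kora}.
Solving the two reaction functions simultaneously: (1 − (−1/3)(−1/3))x_{Kora} = 23/3 − (1/3)·(25/3), so (8/9)x_{Kora} = 44/9 and x_{Kora} = 5.5.
Then x_{Nadir} = 25/3 − (1/3)·5.5 = 6.5.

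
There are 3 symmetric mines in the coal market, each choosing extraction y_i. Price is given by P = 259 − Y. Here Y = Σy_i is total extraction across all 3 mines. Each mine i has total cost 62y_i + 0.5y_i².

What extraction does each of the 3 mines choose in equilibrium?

A representative mine's profit is π_i = y_i(259 − Y) − 62y_i − 0.5y_i², with Y = y_i + Σ_{j≠i} y_j.
First-order condition: 197 − 3y_i − Σ_{j≠i} y_j = 0.
In a symmetric equilibrium every mine chooses the same y, so Σ_{j≠i} y_j = 2y. The condition becomes 197 − 5y = 0, giving y = 197/5 = 39.4.

39.4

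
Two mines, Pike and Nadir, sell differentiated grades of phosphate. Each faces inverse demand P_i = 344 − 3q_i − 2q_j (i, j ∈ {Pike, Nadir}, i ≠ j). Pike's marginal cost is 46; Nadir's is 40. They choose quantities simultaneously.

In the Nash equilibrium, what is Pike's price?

Mine Pike's profit: π = q_{Pike}(344 − 3q_{Pike} − 2q_{Nadir}) − 46q_{Pike}.
∂π/∂q_{Pike} = 298 − 6q_{Pike} − 2q_{Nadir} = 0 ⇒ q_{Pike} = 149/3 − (1/3)q_{Nadir}.
Similarly q_{Nadir} = 152/3 − (1/3)q_{Pike}.
Substituting the second reaction function into the first: q_{Pike} = 149/3 − (1/3)(152/3 − (1/3)q_{Pike}), which gives (8/9)q_{Pike} = 295/9 ⇒ q_{Pike} = 36.875.
Then q_{Nadir} = 152/3 − (1/3)·36.875 = 38.375.
P_{Pike} = 344 − 3·36.875 − 2·38.375 = 156.625.

156.625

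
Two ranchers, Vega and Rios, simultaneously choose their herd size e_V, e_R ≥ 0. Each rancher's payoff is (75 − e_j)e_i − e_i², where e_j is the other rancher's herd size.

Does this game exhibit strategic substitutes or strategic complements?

strategic substitutes

Vega's payoff is (75 − e_R)e_V − e_V².
∂π/∂e_V = 75 − e_R − 2e_V = 0, so e_V = 37.5 − 0.5e_R.
The best-response slope de_V/de_R = −0.5 < 0: the reaction function is downward-sloping, so the choices are strategic substitutes.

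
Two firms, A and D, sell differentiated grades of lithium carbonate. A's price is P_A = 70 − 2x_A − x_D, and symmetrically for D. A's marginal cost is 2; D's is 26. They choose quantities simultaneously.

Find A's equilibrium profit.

Firm A's profit: π = x_A(70 − 2x_A − x_D) − 2x_A.
∂π/∂x_A = 68 − 4x_A − x_D = 0 ⇒ x_A = 17 − 0.25x_D.
Similarly x_D = 11 − 0.25x_A.
Plugging x_D into A's best response: x_A = 17 − 0.25(11 − 0.25x_A) ⇒ 0.9375x_A = 14.25, so x_A = 15.2.
Then x_D = 11 − 0.25·15.2 = 7.2.
P_A = 70 − 2·15.2 − 7.2 = 32.4.
Profit = (32.4 − 2)·15.2 = 462.08.

462.08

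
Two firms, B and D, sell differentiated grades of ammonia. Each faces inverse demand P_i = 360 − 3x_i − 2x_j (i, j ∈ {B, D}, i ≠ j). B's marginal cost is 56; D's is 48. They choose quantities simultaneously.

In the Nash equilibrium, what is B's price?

168.5

Firm B's profit: π = x_B(360 − 3x_B − 2x_D) − 56x_B.
∂π/∂x_B = 304 − 6x_B − 2x_D = 0 ⇒ x_B = 152/3 − (1/3)x_D.
Similarly x_D = 52 − (1/3)x_B.
Substituting the second reaction function into the first: x_B = 152/3 − (1/3)(52 − (1/3)x_B), which gives (8/9)x_B = 100/3 ⇒ x_B = 37.5.
Then x_D = 52 − (1/3)·37.5 = 39.5.
P_B = 360 − 3·37.5 − 2·39.5 = 168.5.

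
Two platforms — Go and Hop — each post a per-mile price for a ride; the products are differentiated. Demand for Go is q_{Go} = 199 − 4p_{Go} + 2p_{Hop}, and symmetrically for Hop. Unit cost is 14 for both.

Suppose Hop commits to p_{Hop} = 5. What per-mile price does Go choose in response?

Go's profit: π = (p_{Go} − 14)(199 − 4p_{Go} + 2p_{Hop}).
∂π/∂p_{Go} = 255 − 8p_{Go} + 2p_{Hop} = 0 ⇒ p_{Go} = 31.875 + 0.25p_{Hop}.
At p_{Hop} = 5: p_{Go} = 31.875 + 0.25·5 = 33.125.

33.125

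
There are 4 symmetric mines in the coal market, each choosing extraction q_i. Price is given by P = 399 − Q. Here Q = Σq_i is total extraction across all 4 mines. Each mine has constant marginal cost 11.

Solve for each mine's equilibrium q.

A representative mine's profit is π_i = q_i(399 − Q) − 11q_i, with Q = q_i + Σ_{j≠i} q_j.
First-order condition: 388 − 2q_i − Σ_{j≠i} q_j = 0.
In a symmetric equilibrium every mine chooses the same q, so Σ_{j≠i} q_j = 3q. The condition becomes 388 − 5q = 0, giving q = 388/5 = 77.6.

77.6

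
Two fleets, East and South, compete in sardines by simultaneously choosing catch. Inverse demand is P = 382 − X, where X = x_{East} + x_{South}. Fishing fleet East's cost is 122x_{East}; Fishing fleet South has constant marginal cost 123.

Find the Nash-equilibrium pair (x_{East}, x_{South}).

Fishing fleet East's profit: π = x_{East}(382 − (x_{East} + x_{South})) − 122x_{East}.
∂π/∂x_{East} = 260 − 2x_{East} − x_{South} = 0, so x_{East} = 130 − 0.5x_{South}.
By the same steps for South: x_{South} = 129.5 − 0.5x_{East}.
Solving the two reaction functions simultaneously: (1 − (−0.5)(−0.5))x_{East} = 130 − 0.5·129.5, so 0.75x_{East} = 65.25 and x_{East} = 87.
Then x_{South} = 129.5 − 0.5·87 = 86.

87, 86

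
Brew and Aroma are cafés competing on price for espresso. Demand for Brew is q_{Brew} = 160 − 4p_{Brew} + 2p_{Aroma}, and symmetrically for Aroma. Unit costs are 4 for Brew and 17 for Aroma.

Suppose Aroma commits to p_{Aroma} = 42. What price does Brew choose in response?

32.5

Brew's profit: π = (p_{Brew} − 4)(160 − 4p_{Brew} + 2p_{Aroma}).
∂π/∂p_{Brew} = 176 − 8p_{Brew} + 2p_{Aroma} = 0 ⇒ p_{Brew} = 22 + 0.25p_{Aroma}.
At p_{Aroma} = 42: p_{Brew} = 22 + 0.25·42 = 32.5.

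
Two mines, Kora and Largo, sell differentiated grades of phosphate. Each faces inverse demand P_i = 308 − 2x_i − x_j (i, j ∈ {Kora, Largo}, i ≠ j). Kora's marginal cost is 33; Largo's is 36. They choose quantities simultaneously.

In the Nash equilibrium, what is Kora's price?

Mine Kora's profit: π = x_{Kora}(308 − 2x_{Kora} − x_{Largo}) − 33x_{Kora}.
∂π/∂x_{Kora} = 275 − 4x_{Kora} − x_{Largo} = 0 ⇒ x_{Kora} = 68.75 − 0.25x_{Largo}.
Similarly x_{Largo} = 68 − 0.25x_{Kora}.
Plugging x_{Largo} into Kora's best response: x_{Kora} = 68.75 − 0.25(68 − 0.25x_{Kora}) ⇒ 0.9375x_{Kora} = 51.75, so x_{Kora} = 55.2.
Then x_{Largo} = 68 − 0.25·55.2 = 54.2.
P_{Kora} = 308 − 2·55.2 − 54.2 = 143.4.

143.4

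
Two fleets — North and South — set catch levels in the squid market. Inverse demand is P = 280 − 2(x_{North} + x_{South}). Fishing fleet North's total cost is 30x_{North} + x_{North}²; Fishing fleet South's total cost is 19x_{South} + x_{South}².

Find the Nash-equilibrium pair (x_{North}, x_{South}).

Fishing fleet North's profit: π = x_{North}(280 − 2(x_{North} + x_{South})) − 30x_{North} − x_{North}².
∂π/∂x_{North} = 250 − 6x_{North} − 2x_{South} = 0, so x_{North} = 125/3 − (1/3)x_{South}.
By the same steps for South: x_{South} = 43.5 − (1/3)x_{North}.
Substituting the second reaction function into the first: x_{North} = 125/3 − (1/3)(43.5 − (1/3)x_{North}), which gives (8/9)x_{North} = 163/6 ⇒ x_{North} = 30.5625.
Then x_{South} = 43.5 − (1/3)·30.5625 = 33.3125.

30.5625, 33.3125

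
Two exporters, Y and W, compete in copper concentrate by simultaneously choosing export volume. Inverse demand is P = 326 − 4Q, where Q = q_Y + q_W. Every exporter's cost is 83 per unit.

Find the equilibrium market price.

Exporter Y's profit: π = q_Y(326 − 4(q_Y + q_W)) − 83q_Y.
∂π/∂q_Y = 243 − 8q_Y − 4q_W = 0, so q_Y = 30.375 − 0.5q_W.
Setting q_Y = q_W in the reaction function: q_Y = 30.375 − 0.5q_Y, so q_Y = 30.375 / 1.5 = 20.25.
Equilibrium price: P = 326 − 4·40.5 = 164.

164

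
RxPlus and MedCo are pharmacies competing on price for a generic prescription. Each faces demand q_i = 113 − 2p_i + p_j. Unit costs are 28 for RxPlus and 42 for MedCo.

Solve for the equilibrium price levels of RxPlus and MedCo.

58.2, 63.8

RxPlus's profit: π = (p_{RxPlus} − 28)(113 − 2p_{RxPlus} + p_{MedCo}).
∂π/∂p_{RxPlus} = 169 − 4p_{RxPlus} + p_{MedCo} = 0 ⇒ p_{RxPlus} = 42.25 + 0.25p_{MedCo}.
Similarly p_{MedCo} = 49.25 + 0.25p_{RxPlus}.
Substituting the second reaction function into the first: p_{RxPlus} = 42.25 + 0.25(49.25 + 0.25p_{RxPlus}), which gives 0.9375p_{RxPlus} = 54.5625 ⇒ p_{RxPlus} = 58.2.
Then p_{MedCo} = 49.25 + 0.25·58.2 = 63.8.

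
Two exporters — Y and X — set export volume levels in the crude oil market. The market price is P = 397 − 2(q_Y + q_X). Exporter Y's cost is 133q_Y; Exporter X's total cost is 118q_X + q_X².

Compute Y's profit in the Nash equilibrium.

5263.38

Exporter Y's profit: π = q_Y(397 − 2(q_Y + q_X)) − 133q_Y.
∂π/∂q_Y = 264 − 4q_Y − 2q_X = 0, so q_Y = 66 − 0.5q_X.
For X: ∂π/∂q_X = 279 − 6q_X − 2q_Y = 0 ⇒ q_X = 46.5 − (1/3)q_Y.
Solving the two reaction functions simultaneously: (1 − (−0.5)(−1/3))q_Y = 66 − 0.5·46.5, so (5/6)q_Y = 42.75 and q_Y = 51.3.
Then q_X = 46.5 − (1/3)·51.3 = 29.4.
Price P = 397 − 2·80.7 = 235.6.
Y's profit: (235.6 − 133)·51.3 = 5263.38.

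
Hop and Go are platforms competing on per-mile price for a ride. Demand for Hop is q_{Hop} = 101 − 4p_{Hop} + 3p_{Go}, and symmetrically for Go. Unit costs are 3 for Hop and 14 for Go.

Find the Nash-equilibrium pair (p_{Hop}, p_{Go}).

Hop's profit: π = (p_{Hop} − 3)(101 − 4p_{Hop} + 3p_{Go}).
∂π/∂p_{Hop} = 113 − 8p_{Hop} + 3p_{Go} = 0 ⇒ p_{Hop} = 14.125 + 0.375p_{Go}.
Similarly p_{Go} = 19.625 + 0.375p_{Hop}.
Substituting the second reaction function into the first: p_{Hop} = 14.125 + 0.375(19.625 + 0.375p_{Hop}), which gives (55/64)p_{Hop} = 1375/64 ⇒ p_{Hop} = 25.
Then p_{Go} = 19.625 + 0.375·25 = 29.

25, 29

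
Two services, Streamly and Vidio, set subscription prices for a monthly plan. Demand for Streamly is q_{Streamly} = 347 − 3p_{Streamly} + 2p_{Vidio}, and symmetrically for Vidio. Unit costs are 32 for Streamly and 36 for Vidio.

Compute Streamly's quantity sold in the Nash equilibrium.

Streamly's profit: π = (p_{Streamly} − 32)(347 − 3p_{Streamly} + 2p_{Vidio}).
∂π/∂p_{Streamly} = 443 − 6p_{Streamly} + 2p_{Vidio} = 0 ⇒ p_{Streamly} = 443/6 + (1/3)p_{Vidio}.
Similarly p_{Vidio} = 455/6 + (1/3)p_{Streamly}.
Substituting the second reaction function into the first: p_{Streamly} = 443/6 + (1/3)(455/6 + (1/3)p_{Streamly}), which gives (8/9)p_{Streamly} = 892/9 ⇒ p_{Streamly} = 111.5.
Then p_{Vidio} = 455/6 + (1/3)·111.5 = 113.
q_{Streamly} = 347 − 3·111.5 + 2·113 = 238.5.

238.5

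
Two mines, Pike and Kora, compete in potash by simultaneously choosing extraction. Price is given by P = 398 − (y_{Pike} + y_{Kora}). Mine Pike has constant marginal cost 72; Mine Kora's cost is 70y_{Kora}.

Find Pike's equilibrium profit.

Mine Pike's profit: π = y_{Pike}(398 − (y_{Pike} + y_{Kora})) − 72y_{Pike}.
∂π/∂y_{Pike} = 326 − 2y_{Pike} − y_{Kora} = 0, so y_{Pike} = 163 − 0.5y_{Kora}.
By the same steps for Kora: y_{Kora} = 164 − 0.5y_{Pike}.
Plugging y_{Kora} into Pike's best response: y_{Pike} = 163 − 0.5(164 − 0.5y_{Pike}) ⇒ 0.75y_{Pike} = 81, so y_{Pike} = 108.
Then y_{Kora} = 164 − 0.5·108 = 110.
Price P = 398 − 218 = 180.
Pike's profit: (180 − 72)·108 = 11664.

11664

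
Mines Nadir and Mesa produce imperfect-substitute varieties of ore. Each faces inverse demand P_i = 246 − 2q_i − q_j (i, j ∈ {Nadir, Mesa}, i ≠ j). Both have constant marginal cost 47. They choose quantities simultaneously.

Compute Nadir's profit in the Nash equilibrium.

3168.08

Mine Nadir's profit: π = q_{Nadir}(246 − 2q_{Nadir} − q_{Mesa}) − 47q_{Nadir}.
∂π/∂q_{Nadir} = 199 − 4q_{Nadir} − q_{Mesa} = 0 ⇒ q_{Nadir} = 49.75 − 0.25q_{Mesa}.
Setting q_{Nadir} = q_{Mesa} in the reaction function: q_{Nadir} = 49.75 − 0.25q_{Nadir}, so q_{Nadir} = 49.75 / 1.25 = 39.8.
P_{Nadir} = 246 − 2·39.8 − 39.8 = 126.6.
Profit = (126.6 − 47)·39.8 = 3168.08.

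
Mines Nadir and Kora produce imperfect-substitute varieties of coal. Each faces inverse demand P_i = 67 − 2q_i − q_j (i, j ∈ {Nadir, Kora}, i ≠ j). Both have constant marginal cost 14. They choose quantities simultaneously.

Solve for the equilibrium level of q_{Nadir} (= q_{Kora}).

Mine Nadir's profit: π = q_{Nadir}(67 − 2q_{Nadir} − q_{Kora}) − 14q_{Nadir}.
∂π/∂q_{Nadir} = 53 − 4q_{Nadir} − q_{Kora} = 0 ⇒ q_{Nadir} = 13.25 − 0.25q_{Kora}.
By symmetry q_{Kora} = q_{Nadir}; substituting into the reaction function, 1.25q_{Nadir} = 13.25 and q_{Nadir} = 10.6.

10.6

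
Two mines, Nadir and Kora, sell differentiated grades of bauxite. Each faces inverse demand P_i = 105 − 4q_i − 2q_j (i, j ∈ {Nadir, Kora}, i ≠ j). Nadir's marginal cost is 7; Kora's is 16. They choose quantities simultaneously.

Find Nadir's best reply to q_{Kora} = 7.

10.5

Mine Nadir's profit: π = q_{Nadir}(105 − 4q_{Nadir} − 2q_{Kora}) − 7q_{Nadir}.
∂π/∂q_{Nadir} = 98 − 8q_{Nadir} − 2q_{Kora} = 0 ⇒ q_{Nadir} = 12.25 − 0.25q_{Kora}.
At q_{Kora} = 7: q_{Nadir} = 12.25 − 0.25·7 = 10.5.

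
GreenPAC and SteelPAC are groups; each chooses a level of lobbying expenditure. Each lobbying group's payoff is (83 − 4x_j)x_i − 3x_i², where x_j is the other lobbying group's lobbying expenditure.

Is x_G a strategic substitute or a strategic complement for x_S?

strategic substitutes

GreenPAC's payoff is (83 − 4x_S)x_G − 3x_G².
∂π/∂x_G = 83 − 4x_S − 6x_G = 0, so x_G = 83/6 − (2/3)x_S.
The best-response slope dx_G/dx_S = −2/3 < 0: the reaction function is downward-sloping, so the choices are strategic substitutes.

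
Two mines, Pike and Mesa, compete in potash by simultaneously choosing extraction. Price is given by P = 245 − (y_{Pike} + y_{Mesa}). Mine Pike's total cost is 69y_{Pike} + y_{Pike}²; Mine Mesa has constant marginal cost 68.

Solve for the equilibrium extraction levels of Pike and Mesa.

Mine Pike's profit: π = y_{Pike}(245 − (y_{Pike} + y_{Mesa})) − 69y_{Pike} − y_{Pike}².
∂π/∂y_{Pike} = 176 − 4y_{Pike} − y_{Mesa} = 0, so y_{Pike} = 44 − 0.25y_{Mesa}.
For Mesa: ∂π/∂y_{Mesa} = 177 − 2y_{Mesa} − y_{Pike} = 0 ⇒ y_{Mesa} = 88.5 − 0.5y_{Pike}.
Substituting the second reaction function into the first: y_{Pike} = 44 − 0.25(88.5 − 0.5y_{Pike}), which gives 0.875y_{Pike} = 21.875 ⇒ y_{Pike} = 25.
Then y_{Mesa} = 88.5 − 0.5·25 = 76.

25, 76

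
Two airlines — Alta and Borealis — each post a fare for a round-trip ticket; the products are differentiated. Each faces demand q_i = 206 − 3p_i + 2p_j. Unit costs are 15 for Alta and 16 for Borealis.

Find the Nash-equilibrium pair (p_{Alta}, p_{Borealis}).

62.9375, 63.3125

Alta's profit: π = (p_{Alta} − 15)(206 − 3p_{Alta} + 2p_{Borealis}).
∂π/∂p_{Alta} = 251 − 6p_{Alta} + 2p_{Borealis} = 0 ⇒ p_{Alta} = 251/6 + (1/3)p_{Borealis}.
Similarly p_{Borealis} = 127/3 + (1/3)p_{Alta}.
Solving the two reaction functions simultaneously: (1 − (1/3)(1/3))p_{Alta} = 251/6 + (1/3)·(127/3), so (8/9)p_{Alta} = 1007/18 and p_{Alta} = 62.9375.
Then p_{Borealis} = 127/3 + (1/3)·62.9375 = 63.3125.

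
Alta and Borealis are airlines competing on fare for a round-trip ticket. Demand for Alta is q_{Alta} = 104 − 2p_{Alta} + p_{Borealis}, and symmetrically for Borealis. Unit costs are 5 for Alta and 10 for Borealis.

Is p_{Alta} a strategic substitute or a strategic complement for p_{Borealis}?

Alta's profit: π = (p_{Alta} − 5)(104 − 2p_{Alta} + p_{Borealis}).
∂π/∂p_{Alta} = 114 − 4p_{Alta} + p_{Borealis} = 0 ⇒ p_{Alta} = 28.5 + 0.25p_{Borealis}.
The best-response slope dp_{Alta}/dp_{Borealis} = 0.25 > 0: the reaction function is upward-sloping, so the choices are strategic complements.

strategic complements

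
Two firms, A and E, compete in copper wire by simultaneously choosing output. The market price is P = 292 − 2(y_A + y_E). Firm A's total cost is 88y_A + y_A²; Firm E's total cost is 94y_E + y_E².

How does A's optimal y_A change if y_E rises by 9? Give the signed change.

Firm A's profit: π = y_A(292 − 2(y_A + y_E)) − 88y_A − y_A².
∂π/∂y_A = 204 − 6y_A − 2y_E = 0, so y_A = 34 − (1/3)y_E.
The reaction-function slope is −1/3, so a 9-unit rise in y_E moves y_A by −1/3 × 9 = −3. A's best response falls — the actions are strategic substitutes.

-3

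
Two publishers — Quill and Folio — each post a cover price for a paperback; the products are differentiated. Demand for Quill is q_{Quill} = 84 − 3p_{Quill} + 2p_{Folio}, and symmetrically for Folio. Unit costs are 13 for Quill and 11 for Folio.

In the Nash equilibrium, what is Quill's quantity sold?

52.125

Quill's profit: π = (p_{Quill} − 13)(84 − 3p_{Quill} + 2p_{Folio}).
∂π/∂p_{Quill} = 123 − 6p_{Quill} + 2p_{Folio} = 0 ⇒ p_{Quill} = 20.5 + (1/3)p_{Folio}.
Similarly p_{Folio} = 19.5 + (1/3)p_{Quill}.
Plugging p_{Folio} into Quill's best response: p_{Quill} = 20.5 + (1/3)(19.5 + (1/3)p_{Quill}) ⇒ (8/9)p_{Quill} = 27, so p_{Quill} = 30.375.
Then p_{Folio} = 19.5 + (1/3)·30.375 = 29.625.
q_{Quill} = 84 − 3·30.375 + 2·29.625 = 52.125.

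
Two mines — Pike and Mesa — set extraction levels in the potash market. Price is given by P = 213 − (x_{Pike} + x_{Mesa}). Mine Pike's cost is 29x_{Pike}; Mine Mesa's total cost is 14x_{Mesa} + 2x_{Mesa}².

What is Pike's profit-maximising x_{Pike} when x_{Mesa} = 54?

Mine Pike's profit: π = x_{Pike}(213 − (x_{Pike} + x_{Mesa})) − 29x_{Pike}.
∂π/∂x_{Pike} = 184 − 2x_{Pike} − x_{Mesa} = 0, so x_{Pike} = 92 − 0.5x_{Mesa}.
At x_{Mesa} = 54: x_{Pike} = 92 − 0.5·54 = 65.

65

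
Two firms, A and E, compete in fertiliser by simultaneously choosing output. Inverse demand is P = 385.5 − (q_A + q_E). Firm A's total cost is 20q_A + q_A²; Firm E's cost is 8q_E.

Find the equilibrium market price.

171.5

Firm A's profit: π = q_A(385.5 − (q_A + q_E)) − 20q_A − q_A².
∂π/∂q_A = 365.5 − 4q_A − q_E = 0, so q_A = 91.375 − 0.25q_E.
For E: ∂π/∂q_E = 377.5 − 2q_E − q_A = 0 ⇒ q_E = 188.75 − 0.5q_A.
Plugging q_E into A's best response: q_A = 91.375 − 0.25(188.75 − 0.5q_A) ⇒ 0.875q_A = 44.1875, so q_A = 50.5.
Then q_E = 188.75 − 0.5·50.5 = 163.5.
Equilibrium price: P = 385.5 − 214 = 171.5.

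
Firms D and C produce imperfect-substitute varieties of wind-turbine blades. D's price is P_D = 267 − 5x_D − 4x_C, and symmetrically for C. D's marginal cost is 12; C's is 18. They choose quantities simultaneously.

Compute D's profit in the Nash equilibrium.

Firm D's profit: π = x_D(267 − 5x_D − 4x_C) − 12x_D.
∂π/∂x_D = 255 − 10x_D − 4x_C = 0 ⇒ x_D = 25.5 − 0.4x_C.
Similarly x_C = 24.9 − 0.4x_D.
Plugging x_C into D's best response: x_D = 25.5 − 0.4(24.9 − 0.4x_D) ⇒ 0.84x_D = 15.54, so x_D = 18.5.
Then x_C = 24.9 − 0.4·18.5 = 17.5.
P_D = 267 − 5·18.5 − 4·17.5 = 104.5.
Profit = (104.5 − 12)·18.5 = 1711.25.

1711.25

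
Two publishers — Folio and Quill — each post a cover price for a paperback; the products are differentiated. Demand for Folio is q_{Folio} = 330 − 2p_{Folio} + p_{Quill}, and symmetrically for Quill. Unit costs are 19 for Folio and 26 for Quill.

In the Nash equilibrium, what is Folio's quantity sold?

Folio's profit: π = (p_{Folio} − 19)(330 − 2p_{Folio} + p_{Quill}).
∂π/∂p_{Folio} = 368 − 4p_{Folio} + p_{Quill} = 0 ⇒ p_{Folio} = 92 + 0.25p_{Quill}.
Similarly p_{Quill} = 95.5 + 0.25p_{Folio}.
Substituting the second reaction function into the first: p_{Folio} = 92 + 0.25(95.5 + 0.25p_{Folio}), which gives 0.9375p_{Folio} = 115.875 ⇒ p_{Folio} = 123.6.
Then p_{Quill} = 95.5 + 0.25·123.6 = 126.4.
q_{Folio} = 330 − 2·123.6 + 126.4 = 209.2.

209.2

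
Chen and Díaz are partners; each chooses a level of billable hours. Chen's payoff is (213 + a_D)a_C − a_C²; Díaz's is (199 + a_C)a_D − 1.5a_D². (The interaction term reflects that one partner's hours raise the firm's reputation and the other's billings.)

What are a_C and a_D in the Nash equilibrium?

167.6, 122.2

Expanding Chen's payoff: 213a_C + a_Da_C − a_C².
∂π/∂a_C = 213 + a_D − 2a_C = 0, so a_C = 106.5 + 0.5a_D.
Likewise for Díaz: a_D = 199/3 + (1/3)a_C.
Substituting the second reaction function into the first: a_C = 106.5 + 0.5(199/3 + (1/3)a_C), which gives (5/6)a_C = 419/3 ⇒ a_C = 167.6.
Then a_D = 199/3 + (1/3)·167.6 = 122.2.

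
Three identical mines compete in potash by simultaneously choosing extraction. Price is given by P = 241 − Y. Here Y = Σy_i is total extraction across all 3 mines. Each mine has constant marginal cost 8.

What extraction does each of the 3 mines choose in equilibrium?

58.25

A representative mine's profit is π_i = y_i(241 − Y) − 8y_i, with Y = y_i + Σ_{j≠i} y_j.
First-order condition: 233 − 2y_i − Σ_{j≠i} y_j = 0.
In a symmetric equilibrium every mine chooses the same y, so Σ_{j≠i} y_j = 2y. The condition becomes 233 − 4y = 0, giving y = 233/4 = 58.25.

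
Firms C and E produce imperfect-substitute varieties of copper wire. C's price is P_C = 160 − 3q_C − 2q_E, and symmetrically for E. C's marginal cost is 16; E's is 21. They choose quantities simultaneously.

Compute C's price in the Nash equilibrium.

70.9375

Firm C's profit: π = q_C(160 − 3q_C − 2q_E) − 16q_C.
∂π/∂q_C = 144 − 6q_C − 2q_E = 0 ⇒ q_C = 24 − (1/3)q_E.
Similarly q_E = 139/6 − (1/3)q_C.
Plugging q_E into C's best response: q_C = 24 − (1/3)(139/6 − (1/3)q_C) ⇒ (8/9)q_C = 293/18, so q_C = 18.3125.
Then q_E = 139/6 − (1/3)·18.3125 = 17.0625.
P_C = 160 − 3·18.3125 − 2·17.0625 = 70.9375.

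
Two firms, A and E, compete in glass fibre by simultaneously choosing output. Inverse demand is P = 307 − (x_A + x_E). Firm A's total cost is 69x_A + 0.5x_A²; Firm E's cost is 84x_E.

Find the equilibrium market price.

170.2

Firm A's profit: π = x_A(307 − (x_A + x_E)) − 69x_A − 0.5x_A².
∂π/∂x_A = 238 − 3x_A − x_E = 0, so x_A = 238/3 − (1/3)x_E.
For E: ∂π/∂x_E = 223 − 2x_E − x_A = 0 ⇒ x_E = 111.5 − 0.5x_A.
Plugging x_E into A's best response: x_A = 238/3 − (1/3)(111.5 − 0.5x_A) ⇒ (5/6)x_A = 253/6, so x_A = 50.6.
Then x_E = 111.5 − 0.5·50.6 = 86.2.
Equilibrium price: P = 307 − 136.8 = 170.2.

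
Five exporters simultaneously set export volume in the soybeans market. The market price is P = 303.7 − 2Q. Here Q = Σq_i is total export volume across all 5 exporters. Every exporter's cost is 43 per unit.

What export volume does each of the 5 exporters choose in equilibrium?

A representative exporter's profit is π_i = q_i(303.7 − 2Q) − 43q_i, with Q = q_i + Σ_{j≠i} q_j.
First-order condition: 260.7 − 4q_i − 2Σ_{j≠i} q_j = 0.
In a symmetric equilibrium every exporter chooses the same q, so Σ_{j≠i} q_j = 4q. The condition becomes 260.7 − 12q = 0, giving q = 260.7/12 = 21.725.

21.725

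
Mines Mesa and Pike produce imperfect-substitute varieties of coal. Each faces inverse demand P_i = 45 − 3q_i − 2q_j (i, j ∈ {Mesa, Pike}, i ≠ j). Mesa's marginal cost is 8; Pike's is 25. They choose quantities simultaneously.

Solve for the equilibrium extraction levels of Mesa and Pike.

5.6875, 1.4375

Mine Mesa's profit: π = q_{Mesa}(45 − 3q_{Mesa} − 2q_{Pike}) − 8q_{Mesa}.
∂π/∂q_{Mesa} = 37 − 6q_{Mesa} − 2q_{Pike} = 0 ⇒ q_{Mesa} = 37/6 − (1/3)q_{Pike}.
Similarly q_{Pike} = 10/3 − (1/3)q_{Mesa}.
Plugging q_{Pike} into Mesa's best response: q_{Mesa} = 37/6 − (1/3)(10/3 − (1/3)q_{Mesa}) ⇒ (8/9)q_{Mesa} = 91/18, so q_{Mesa} = 5.6875.
Then q_{Pike} = 10/3 − (1/3)·5.6875 = 1.4375.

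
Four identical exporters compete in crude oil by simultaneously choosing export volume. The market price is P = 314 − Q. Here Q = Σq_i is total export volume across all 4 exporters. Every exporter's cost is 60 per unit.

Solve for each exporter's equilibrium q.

50.8

A representative exporter's profit is π_i = q_i(314 − Q) − 60q_i, with Q = q_i + Σ_{j≠i} q_j.
First-order condition: 254 − 2q_i − Σ_{j≠i} q_j = 0.
With identical exporters, set every q_j = q: then 254 − 2q − 3q = 0, i.e. q = 254/5 = 50.8.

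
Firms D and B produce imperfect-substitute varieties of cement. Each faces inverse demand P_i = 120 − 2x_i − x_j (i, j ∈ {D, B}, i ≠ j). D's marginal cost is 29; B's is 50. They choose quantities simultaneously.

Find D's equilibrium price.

Firm D's profit: π = x_D(120 − 2x_D − x_B) − 29x_D.
∂π/∂x_D = 91 − 4x_D − x_B = 0 ⇒ x_D = 22.75 − 0.25x_B.
Similarly x_B = 17.5 − 0.25x_D.
Plugging x_B into D's best response: x_D = 22.75 − 0.25(17.5 − 0.25x_D) ⇒ 0.9375x_D = 18.375, so x_D = 19.6.
Then x_B = 17.5 − 0.25·19.6 = 12.6.
P_D = 120 − 2·19.6 − 12.6 = 68.2.

68.2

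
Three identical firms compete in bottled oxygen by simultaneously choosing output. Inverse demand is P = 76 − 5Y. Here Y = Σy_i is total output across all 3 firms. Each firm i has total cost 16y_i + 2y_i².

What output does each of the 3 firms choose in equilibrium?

2.5

A representative firm's profit is π_i = y_i(76 − 5Y) − 16y_i − 2y_i², with Y = y_i + Σ_{j≠i} y_j.
First-order condition: 60 − 14y_i − 5Σ_{j≠i} y_j = 0.
Imposing symmetry (y_j = y for all j) turns Σ_{j≠i} y_j into 2y, so 60 = 24y and y = 2.5.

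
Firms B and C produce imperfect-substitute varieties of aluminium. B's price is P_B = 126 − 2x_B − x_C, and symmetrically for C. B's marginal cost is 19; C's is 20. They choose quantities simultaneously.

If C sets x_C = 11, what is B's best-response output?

24

Firm B's profit: π = x_B(126 − 2x_B − x_C) − 19x_B.
∂π/∂x_B = 107 − 4x_B − x_C = 0 ⇒ x_B = 26.75 − 0.25x_C.
At x_C = 11: x_B = 26.75 − 0.25·11 = 24.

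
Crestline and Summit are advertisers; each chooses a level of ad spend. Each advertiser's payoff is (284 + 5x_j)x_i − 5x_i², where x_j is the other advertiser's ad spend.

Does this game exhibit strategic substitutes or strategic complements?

strategic complements

Crestline's payoff is (284 + 5x_S)x_C − 5x_C².
∂π/∂x_C = 284 + 5x_S − 10x_C = 0, so x_C = 28.4 + 0.5x_S.
The best-response slope dx_C/dx_S = 0.5 > 0: the reaction function is upward-sloping, so the choices are strategic complements.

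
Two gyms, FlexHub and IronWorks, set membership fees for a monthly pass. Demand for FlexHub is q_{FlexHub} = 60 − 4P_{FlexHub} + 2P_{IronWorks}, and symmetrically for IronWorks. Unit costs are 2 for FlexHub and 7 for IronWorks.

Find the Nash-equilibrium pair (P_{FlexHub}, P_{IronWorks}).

FlexHub's profit: π = (P_{FlexHub} − 2)(60 − 4P_{FlexHub} + 2P_{IronWorks}).
∂π/∂P_{FlexHub} = 68 − 8P_{FlexHub} + 2P_{IronWorks} = 0 ⇒ P_{FlexHub} = 8.5 + 0.25P_{IronWorks}.
Similarly P_{IronWorks} = 11 + 0.25P_{FlexHub}.
Solving the two reaction functions simultaneously: (1 − (0.25)(0.25))P_{FlexHub} = 8.5 + 0.25·11, so 0.9375P_{FlexHub} = 11.25 and P_{FlexHub} = 12.
Then P_{IronWorks} = 11 + 0.25·12 = 14.

12, 14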